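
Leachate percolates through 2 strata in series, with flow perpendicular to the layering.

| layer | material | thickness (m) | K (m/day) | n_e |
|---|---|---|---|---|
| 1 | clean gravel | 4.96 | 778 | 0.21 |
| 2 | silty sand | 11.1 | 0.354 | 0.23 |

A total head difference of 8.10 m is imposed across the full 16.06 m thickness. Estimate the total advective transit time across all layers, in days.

13.9

With flow normal to the layers, continuity requires the same specific discharge q through every layer.
Σ(b_i/K_i) = 4.96/778 + 11.1/0.354 = 31.36 d.
q = Δh / Σ(b_i/K_i) = 8.10 / 31.36 = 0.2583 m/day.
In each layer the seepage velocity is v_i = q/n_i, so the layer transit time is t_i = b_i·n_i / q:
  layer 1 (clean gravel): t_1 = 4.96 × 0.21 / 0.2583 = 4.033 d
  layer 2 (silty sand): t_2 = 11.1 × 0.23 / 0.2583 = 9.885 d
Total t = Σ t_i = 13.92 days.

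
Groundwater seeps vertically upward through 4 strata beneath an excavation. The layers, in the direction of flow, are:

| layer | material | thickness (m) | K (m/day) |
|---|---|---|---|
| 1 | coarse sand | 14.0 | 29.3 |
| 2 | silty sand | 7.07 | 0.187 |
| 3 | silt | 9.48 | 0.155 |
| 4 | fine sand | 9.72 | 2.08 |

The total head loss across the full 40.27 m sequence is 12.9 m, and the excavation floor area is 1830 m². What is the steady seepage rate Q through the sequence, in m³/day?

Flow is perpendicular to layering, so the layers act in series and the equivalent K is the thickness-weighted harmonic mean.
Total thickness L = 14.0 + 7.07 + 9.48 + 9.72 = 40.27 m.
Σ(b_i/K_i) = 14.0/29.3 + 7.07/0.187 + 9.48/0.155 + 9.72/2.08 = 104.1 d.
K_eq = L / Σ(b_i/K_i) = 40.27 / 104.1 = 0.3868 m/day.
Q = K_eq · A · (Δh/L) = 0.3868 × 1830 × (12.9/40.27) = 226.7 m³/day.

227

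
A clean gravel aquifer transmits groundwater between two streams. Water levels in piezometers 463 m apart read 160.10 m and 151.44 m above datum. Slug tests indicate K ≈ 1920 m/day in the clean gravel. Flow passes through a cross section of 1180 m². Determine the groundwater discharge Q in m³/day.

42400

Hydraulic gradient i = (160.10 − 151.44) / 463 = 8.66 / 463 = 0.01870.
Darcy's law: Q = K · A · i = 1920 × 1180 × 0.01870 = 42376 m³/day.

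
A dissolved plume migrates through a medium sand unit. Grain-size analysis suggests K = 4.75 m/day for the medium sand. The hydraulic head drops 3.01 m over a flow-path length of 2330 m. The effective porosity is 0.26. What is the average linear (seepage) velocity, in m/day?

Hydraulic gradient i = Δh / L = 3.01 / 2330 = 0.001292.
Darcy flux q = K · i = 4.750 × 0.001292 = 0.006136 m/day.
Seepage velocity v = q / n_e = 0.006136 / 0.26 = 0.02360 m/day.

0.0236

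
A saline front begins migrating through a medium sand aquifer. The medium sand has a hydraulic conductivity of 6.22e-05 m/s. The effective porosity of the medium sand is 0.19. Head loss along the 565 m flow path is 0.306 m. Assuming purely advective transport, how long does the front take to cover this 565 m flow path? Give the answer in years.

Convert K: 6.22e-05 m/s × 86400 = 5.374 m/day.
Hydraulic gradient i = Δh / L = 0.306 / 565 = 0.0005416.
Darcy flux q = K · i = 5.374 × 0.0005416 = 0.002911 m/day.
Seepage velocity v = q / n_e = 0.002911 / 0.19 = 0.01532 m/day.
Travel time t = L / v = 565 / 0.01532 = 36883 days = 101.0 years.

101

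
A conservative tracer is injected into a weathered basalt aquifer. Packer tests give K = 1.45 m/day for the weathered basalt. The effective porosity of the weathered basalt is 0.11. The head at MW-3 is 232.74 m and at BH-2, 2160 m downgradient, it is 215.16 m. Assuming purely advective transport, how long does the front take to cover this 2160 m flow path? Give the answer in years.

Hydraulic gradient i = (232.74 − 215.16) / 2160 = 17.58 / 2160 = 0.008139.
Darcy flux q = K · i = 1.450 × 0.008139 = 0.01180 m/day.
Seepage velocity v = q / n_e = 0.01180 / 0.11 = 0.1073 m/day.
Travel time t = L / v = 2160 / 0.1073 = 20133 days = 55.12 years.

55.1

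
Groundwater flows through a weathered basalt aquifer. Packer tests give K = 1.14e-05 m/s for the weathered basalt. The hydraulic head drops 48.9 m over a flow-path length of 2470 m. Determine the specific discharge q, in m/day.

Convert K: 1.14e-05 m/s × 86400 = 0.9850 m/day.
Hydraulic gradient i = Δh / L = 48.9 / 2470 = 0.01980.
Specific discharge q = K · i = 0.9850 × 0.01980 = 0.01950 m/day.

0.0195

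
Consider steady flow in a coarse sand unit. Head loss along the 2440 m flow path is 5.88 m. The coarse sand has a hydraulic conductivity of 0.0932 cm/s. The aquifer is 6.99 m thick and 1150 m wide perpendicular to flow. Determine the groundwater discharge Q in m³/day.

Convert K: 0.0932 cm/s × 864 = 80.52 m/day.
Cross-sectional area A = 1150 × 6.99 = 8038 m².
Hydraulic gradient i = Δh / L = 5.88 / 2440 = 0.002410.
Darcy's law: Q = K · A · i = 80.52 × 8038 × 0.002410 = 1560 m³/day.

1560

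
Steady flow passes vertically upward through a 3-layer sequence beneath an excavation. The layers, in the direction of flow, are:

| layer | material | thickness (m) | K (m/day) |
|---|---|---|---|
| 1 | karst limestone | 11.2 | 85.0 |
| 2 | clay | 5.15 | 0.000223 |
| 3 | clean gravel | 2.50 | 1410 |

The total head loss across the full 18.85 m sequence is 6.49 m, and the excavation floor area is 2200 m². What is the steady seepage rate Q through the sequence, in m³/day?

0.618

Flow is perpendicular to layering, so the layers act in series and the equivalent K is the thickness-weighted harmonic mean.
Total thickness L = 11.2 + 5.15 + 2.50 = 18.85 m.
Σ(b_i/K_i) = 11.2/85.0 + 5.15/0.000223 + 2.50/1410 = 23094 d.
K_eq = L / Σ(b_i/K_i) = 18.85 / 23094 = 0.0008162 m/day.
Q = K_eq · A · (Δh/L) = 0.0008162 × 2200 × (6.49/18.85) = 0.6182 m³/day.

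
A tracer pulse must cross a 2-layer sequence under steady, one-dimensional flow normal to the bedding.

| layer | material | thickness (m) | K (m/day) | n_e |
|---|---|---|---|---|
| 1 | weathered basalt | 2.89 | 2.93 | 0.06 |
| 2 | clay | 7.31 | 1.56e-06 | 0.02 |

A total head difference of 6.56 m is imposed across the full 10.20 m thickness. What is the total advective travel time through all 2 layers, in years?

With flow normal to the layers, continuity requires the same specific discharge q through every layer.
Σ(b_i/K_i) = 2.89/2.93 + 7.31/1.56e-06 = 4.686e+06 d.
q = Δh / Σ(b_i/K_i) = 6.56 / 4.686e+06 = 1.400e-06 m/day.
In each layer the seepage velocity is v_i = q/n_i, so the layer transit time is t_i = b_i·n_i / q:
  layer 1 (weathered basalt): t_1 = 2.89 × 0.06 / 1.400e-06 = 1.239e+05 d
  layer 2 (clay): t_2 = 7.31 × 0.02 / 1.400e-06 = 1.044e+05 d
Total t = Σ t_i = 2.283e+05 days = 625.0 years.

625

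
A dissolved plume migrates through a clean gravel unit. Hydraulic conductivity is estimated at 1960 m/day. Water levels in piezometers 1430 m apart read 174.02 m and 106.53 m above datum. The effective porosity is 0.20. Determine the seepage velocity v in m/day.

463

Hydraulic gradient i = (174.02 − 106.53) / 1430 = 67.49 / 1430 = 0.04720.
Darcy flux q = K · i = 1960 × 0.04720 = 92.50 m/day.
Seepage velocity v = q / n_e = 92.50 / 0.20 = 462.5 m/day.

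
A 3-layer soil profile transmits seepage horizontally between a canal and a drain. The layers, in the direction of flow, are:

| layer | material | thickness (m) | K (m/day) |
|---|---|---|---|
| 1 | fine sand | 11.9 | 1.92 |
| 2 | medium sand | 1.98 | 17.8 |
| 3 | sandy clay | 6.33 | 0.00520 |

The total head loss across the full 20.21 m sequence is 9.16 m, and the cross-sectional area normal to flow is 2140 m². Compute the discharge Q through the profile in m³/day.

16.0

Flow is perpendicular to layering, so the layers act in series and the equivalent K is the thickness-weighted harmonic mean.
Total thickness L = 11.9 + 1.98 + 6.33 = 20.21 m.
Σ(b_i/K_i) = 11.9/1.92 + 1.98/17.8 + 6.33/0.00520 = 1224 d.
K_eq = L / Σ(b_i/K_i) = 20.21 / 1224 = 0.01652 m/day.
Q = K_eq · A · (Δh/L) = 0.01652 × 2140 × (9.16/20.21) = 16.02 m³/day.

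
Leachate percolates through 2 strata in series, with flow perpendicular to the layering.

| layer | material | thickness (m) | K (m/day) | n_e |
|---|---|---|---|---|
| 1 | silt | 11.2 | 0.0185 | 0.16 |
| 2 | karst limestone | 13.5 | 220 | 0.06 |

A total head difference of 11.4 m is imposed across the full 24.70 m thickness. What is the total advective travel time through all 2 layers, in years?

0.378

With flow normal to the layers, continuity requires the same specific discharge q through every layer.
Σ(b_i/K_i) = 11.2/0.0185 + 13.5/220 = 605.5 d.
q = Δh / Σ(b_i/K_i) = 11.4 / 605.5 = 0.01883 m/day.
In each layer the seepage velocity is v_i = q/n_i, so the layer transit time is t_i = b_i·n_i / q:
  layer 1 (silt): t_1 = 11.2 × 0.16 / 0.01883 = 95.18 d
  layer 2 (karst limestone): t_2 = 13.5 × 0.06 / 0.01883 = 43.02 d
Total t = Σ t_i = 138.2 days = 0.3784 years.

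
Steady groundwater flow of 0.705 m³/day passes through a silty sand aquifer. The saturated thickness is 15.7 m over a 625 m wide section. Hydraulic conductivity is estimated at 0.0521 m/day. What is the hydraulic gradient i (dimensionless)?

0.00138

Cross-sectional area A = 625 × 15.7 = 9812 m².
From Q = K·A·i, i = Q / (K·A) = 0.705 / (0.05210 × 9812) = 0.001379.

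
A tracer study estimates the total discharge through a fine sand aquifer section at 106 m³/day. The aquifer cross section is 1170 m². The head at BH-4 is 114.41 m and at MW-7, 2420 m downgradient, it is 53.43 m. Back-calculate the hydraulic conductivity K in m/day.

3.60

Hydraulic gradient i = (114.41 − 53.43) / 2420 = 60.98 / 2420 = 0.02520.
From Q = K·A·i, K = Q / (A·i) = 106 / (1170 × 0.02520) = 3.595 m/day.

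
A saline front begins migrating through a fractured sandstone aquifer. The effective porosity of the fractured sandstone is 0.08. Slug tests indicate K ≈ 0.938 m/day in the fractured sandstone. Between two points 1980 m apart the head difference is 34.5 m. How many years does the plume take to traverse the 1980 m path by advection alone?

Hydraulic gradient i = Δh / L = 34.5 / 1980 = 0.01742.
Darcy flux q = K · i = 0.9380 × 0.01742 = 0.01634 m/day.
Seepage velocity v = q / n_e = 0.01634 / 0.08 = 0.2043 m/day.
Travel time t = L / v = 1980 / 0.2043 = 9692 days = 26.53 years.

26.5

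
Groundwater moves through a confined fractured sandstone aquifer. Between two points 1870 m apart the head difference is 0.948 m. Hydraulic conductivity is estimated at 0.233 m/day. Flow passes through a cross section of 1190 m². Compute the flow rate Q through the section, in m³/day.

0.141

Hydraulic gradient i = Δh / L = 0.948 / 1870 = 0.0005070.
Darcy's law: Q = K · A · i = 0.2330 × 1190 × 0.0005070 = 0.1406 m³/day.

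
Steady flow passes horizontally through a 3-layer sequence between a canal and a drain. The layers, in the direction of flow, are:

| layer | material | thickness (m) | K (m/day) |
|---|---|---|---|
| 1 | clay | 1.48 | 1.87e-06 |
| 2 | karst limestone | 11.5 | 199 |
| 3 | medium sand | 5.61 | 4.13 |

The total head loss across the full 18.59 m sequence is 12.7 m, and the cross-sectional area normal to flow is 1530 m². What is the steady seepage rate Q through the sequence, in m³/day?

0.0246

Flow is perpendicular to layering, so the layers act in series and the equivalent K is the thickness-weighted harmonic mean.
Total thickness L = 1.48 + 11.5 + 5.61 = 18.59 m.
Σ(b_i/K_i) = 1.48/1.87e-06 + 11.5/199 + 5.61/4.13 = 7.914e+05 d.
K_eq = L / Σ(b_i/K_i) = 18.59 / 7.914e+05 = 2.349e-05 m/day.
Q = K_eq · A · (Δh/L) = 2.349e-05 × 1530 × (12.7/18.59) = 0.02455 m³/day.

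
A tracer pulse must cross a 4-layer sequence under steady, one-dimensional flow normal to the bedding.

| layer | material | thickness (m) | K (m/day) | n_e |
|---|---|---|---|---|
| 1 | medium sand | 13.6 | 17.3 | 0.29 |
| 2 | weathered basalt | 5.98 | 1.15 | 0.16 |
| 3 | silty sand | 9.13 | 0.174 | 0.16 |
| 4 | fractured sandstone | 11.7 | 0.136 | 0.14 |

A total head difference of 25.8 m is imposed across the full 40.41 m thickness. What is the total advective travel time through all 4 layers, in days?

44.8

With flow normal to the layers, continuity requires the same specific discharge q through every layer.
Σ(b_i/K_i) = 13.6/17.3 + 5.98/1.15 + 9.13/0.174 + 11.7/0.136 = 144.5 d.
q = Δh / Σ(b_i/K_i) = 25.8 / 144.5 = 0.1786 m/day.
In each layer the seepage velocity is v_i = q/n_i, so the layer transit time is t_i = b_i·n_i / q:
  layer 1 (medium sand): t_1 = 13.6 × 0.29 / 0.1786 = 22.09 d
  layer 2 (weathered basalt): t_2 = 5.98 × 0.16 / 0.1786 = 5.358 d
  layer 3 (silty sand): t_3 = 9.13 × 0.16 / 0.1786 = 8.181 d
  layer 4 (fractured sandstone): t_4 = 11.7 × 0.14 / 0.1786 = 9.173 d
Total t = Σ t_i = 44.80 days.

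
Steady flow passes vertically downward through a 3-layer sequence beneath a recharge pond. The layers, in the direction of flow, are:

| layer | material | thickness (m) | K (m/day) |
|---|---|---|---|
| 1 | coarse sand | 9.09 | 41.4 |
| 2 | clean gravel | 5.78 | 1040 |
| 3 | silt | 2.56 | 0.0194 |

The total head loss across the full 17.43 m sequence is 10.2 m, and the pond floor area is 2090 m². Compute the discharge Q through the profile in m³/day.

161

Flow is perpendicular to layering, so the layers act in series and the equivalent K is the thickness-weighted harmonic mean.
Total thickness L = 9.09 + 5.78 + 2.56 = 17.43 m.
Σ(b_i/K_i) = 9.09/41.4 + 5.78/1040 + 2.56/0.0194 = 132.2 d.
K_eq = L / Σ(b_i/K_i) = 17.43 / 132.2 = 0.1319 m/day.
Q = K_eq · A · (Δh/L) = 0.1319 × 2090 × (10.2/17.43) = 161.3 m³/day.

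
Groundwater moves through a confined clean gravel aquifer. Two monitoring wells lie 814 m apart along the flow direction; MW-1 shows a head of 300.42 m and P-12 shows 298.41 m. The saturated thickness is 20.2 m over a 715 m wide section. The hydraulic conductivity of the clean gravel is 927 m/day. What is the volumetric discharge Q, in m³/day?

33100

Cross-sectional area A = 715 × 20.2 = 14443 m².
Hydraulic gradient i = (300.42 − 298.41) / 814 = 2.01 / 814 = 0.002469.
Darcy's law: Q = K · A · i = 927.0 × 14443 × 0.002469 = 33060 m³/day.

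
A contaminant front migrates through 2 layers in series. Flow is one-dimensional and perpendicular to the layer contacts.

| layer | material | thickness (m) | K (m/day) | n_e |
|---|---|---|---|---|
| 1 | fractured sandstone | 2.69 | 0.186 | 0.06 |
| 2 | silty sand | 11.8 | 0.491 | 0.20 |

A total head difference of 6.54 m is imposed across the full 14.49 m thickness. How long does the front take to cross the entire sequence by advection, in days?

14.8

With flow normal to the layers, continuity requires the same specific discharge q through every layer.
Σ(b_i/K_i) = 2.69/0.186 + 11.8/0.491 = 38.49 d.
q = Δh / Σ(b_i/K_i) = 6.54 / 38.49 = 0.1699 m/day.
In each layer the seepage velocity is v_i = q/n_i, so the layer transit time is t_i = b_i·n_i / q:
  layer 1 (fractured sandstone): t_1 = 2.69 × 0.06 / 0.1699 = 0.9500 d
  layer 2 (silty sand): t_2 = 11.8 × 0.20 / 0.1699 = 13.89 d
Total t = Σ t_i = 14.84 days.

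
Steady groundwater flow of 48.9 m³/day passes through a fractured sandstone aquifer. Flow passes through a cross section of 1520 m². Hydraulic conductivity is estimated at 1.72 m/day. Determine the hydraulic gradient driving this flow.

0.0187

From Q = K·A·i, i = Q / (K·A) = 48.9 / (1.720 × 1520) = 0.01870.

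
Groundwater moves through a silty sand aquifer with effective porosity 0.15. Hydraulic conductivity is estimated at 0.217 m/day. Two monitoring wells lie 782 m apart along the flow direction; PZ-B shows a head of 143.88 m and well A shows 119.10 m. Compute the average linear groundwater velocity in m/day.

0.0458

Hydraulic gradient i = (143.88 − 119.10) / 782 = 24.78 / 782 = 0.03169.
Darcy flux q = K · i = 0.2170 × 0.03169 = 0.006876 m/day.
Seepage velocity v = q / n_e = 0.006876 / 0.15 = 0.04584 m/day.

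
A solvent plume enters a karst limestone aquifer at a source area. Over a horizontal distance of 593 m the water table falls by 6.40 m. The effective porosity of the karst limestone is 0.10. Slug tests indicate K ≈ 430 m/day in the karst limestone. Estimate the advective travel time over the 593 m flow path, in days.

Hydraulic gradient i = Δh / L = 6.40 / 593 = 0.01079.
Darcy flux q = K · i = 430.0 × 0.01079 = 4.641 m/day.
Seepage velocity v = q / n_e = 4.641 / 0.10 = 46.41 m/day.
Travel time t = L / v = 593 / 46.41 = 12.78 days.

12.8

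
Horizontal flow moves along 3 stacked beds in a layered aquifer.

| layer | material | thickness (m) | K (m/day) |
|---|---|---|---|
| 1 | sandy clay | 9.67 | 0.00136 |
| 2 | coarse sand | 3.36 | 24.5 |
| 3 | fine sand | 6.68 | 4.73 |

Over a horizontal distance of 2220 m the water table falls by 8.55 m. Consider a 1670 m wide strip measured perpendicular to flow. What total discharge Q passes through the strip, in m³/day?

Flow is parallel to layering, so each bed carries its own Darcy discharge and the transmissivities add.
Σ(K_i·b_i) = 0.00136×9.67 + 24.5×3.36 + 4.73×6.68 = 113.9 m²/day.
Hydraulic gradient i = Δh / L = 8.55 / 2220 = 0.003851.
Q = Σ(K_i·b_i) · W · i = 113.9 × 1670 × 0.003851 = 732.8 m³/day.

733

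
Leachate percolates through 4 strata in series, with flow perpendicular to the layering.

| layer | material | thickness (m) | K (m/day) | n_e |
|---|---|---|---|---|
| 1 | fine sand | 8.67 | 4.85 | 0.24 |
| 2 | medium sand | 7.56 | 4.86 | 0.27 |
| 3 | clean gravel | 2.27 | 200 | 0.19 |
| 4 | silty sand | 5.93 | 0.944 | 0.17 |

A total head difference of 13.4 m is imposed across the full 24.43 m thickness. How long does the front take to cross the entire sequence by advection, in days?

With flow normal to the layers, continuity requires the same specific discharge q through every layer.
Σ(b_i/K_i) = 8.67/4.85 + 7.56/4.86 + 2.27/200 + 5.93/0.944 = 9.636 d.
q = Δh / Σ(b_i/K_i) = 13.4 / 9.636 = 1.391 m/day.
In each layer the seepage velocity is v_i = q/n_i, so the layer transit time is t_i = b_i·n_i / q:
  layer 1 (fine sand): t_1 = 8.67 × 0.24 / 1.391 = 1.496 d
  layer 2 (medium sand): t_2 = 7.56 × 0.27 / 1.391 = 1.468 d
  layer 3 (clean gravel): t_3 = 2.27 × 0.19 / 1.391 = 0.3102 d
  layer 4 (silty sand): t_4 = 5.93 × 0.17 / 1.391 = 0.7250 d
Total t = Σ t_i = 3.999 days.

4.00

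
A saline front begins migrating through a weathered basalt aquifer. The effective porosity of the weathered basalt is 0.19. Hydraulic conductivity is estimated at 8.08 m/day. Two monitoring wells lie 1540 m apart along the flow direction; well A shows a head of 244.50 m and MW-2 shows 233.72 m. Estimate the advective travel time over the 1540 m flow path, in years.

Hydraulic gradient i = (244.50 − 233.72) / 1540 = 10.78 / 1540 = 0.007000.
Darcy flux q = K · i = 8.080 × 0.007000 = 0.05656 m/day.
Seepage velocity v = q / n_e = 0.05656 / 0.19 = 0.2977 m/day.
Travel time t = L / v = 1540 / 0.2977 = 5173 days = 14.16 years.

14.2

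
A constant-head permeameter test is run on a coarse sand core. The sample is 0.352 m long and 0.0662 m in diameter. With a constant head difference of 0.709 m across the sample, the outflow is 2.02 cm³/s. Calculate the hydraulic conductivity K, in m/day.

Cross-sectional area A = π·(d/2)² = π × (0.0662/2)² = 0.003442 m².
Convert discharge: 2.02 cm³/s = 2.020e-06 m³/s.
Darcy's law rearranged: K = Q·L / (A·Δh) = 2.020e-06 × 0.352 / (0.003442 × 0.709) = 0.0002914 m/s = 25.17 m/day.

25.2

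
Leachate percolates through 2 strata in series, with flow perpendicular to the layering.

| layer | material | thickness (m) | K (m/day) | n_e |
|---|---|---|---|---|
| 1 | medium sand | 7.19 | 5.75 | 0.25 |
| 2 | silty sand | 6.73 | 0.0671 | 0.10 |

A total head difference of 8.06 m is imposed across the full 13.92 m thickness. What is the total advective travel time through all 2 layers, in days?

With flow normal to the layers, continuity requires the same specific discharge q through every layer.
Σ(b_i/K_i) = 7.19/5.75 + 6.73/0.0671 = 101.5 d.
q = Δh / Σ(b_i/K_i) = 8.06 / 101.5 = 0.07937 m/day.
In each layer the seepage velocity is v_i = q/n_i, so the layer transit time is t_i = b_i·n_i / q:
  layer 1 (medium sand): t_1 = 7.19 × 0.25 / 0.07937 = 22.65 d
  layer 2 (silty sand): t_2 = 6.73 × 0.10 / 0.07937 = 8.479 d
Total t = Σ t_i = 31.13 days.

31.1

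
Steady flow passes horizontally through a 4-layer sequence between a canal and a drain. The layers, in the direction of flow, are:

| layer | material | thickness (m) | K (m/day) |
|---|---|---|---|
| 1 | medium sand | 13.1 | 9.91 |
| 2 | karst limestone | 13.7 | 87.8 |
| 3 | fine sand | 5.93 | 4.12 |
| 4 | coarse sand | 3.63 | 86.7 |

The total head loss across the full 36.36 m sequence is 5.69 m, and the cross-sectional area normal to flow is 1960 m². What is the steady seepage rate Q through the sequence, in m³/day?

Flow is perpendicular to layering, so the layers act in series and the equivalent K is the thickness-weighted harmonic mean.
Total thickness L = 13.1 + 13.7 + 5.93 + 3.63 = 36.36 m.
Σ(b_i/K_i) = 13.1/9.91 + 13.7/87.8 + 5.93/4.12 + 3.63/86.7 = 2.959 d.
K_eq = L / Σ(b_i/K_i) = 36.36 / 2.959 = 12.29 m/day.
Q = K_eq · A · (Δh/L) = 12.29 × 1960 × (5.69/36.36) = 3769 m³/day.

3770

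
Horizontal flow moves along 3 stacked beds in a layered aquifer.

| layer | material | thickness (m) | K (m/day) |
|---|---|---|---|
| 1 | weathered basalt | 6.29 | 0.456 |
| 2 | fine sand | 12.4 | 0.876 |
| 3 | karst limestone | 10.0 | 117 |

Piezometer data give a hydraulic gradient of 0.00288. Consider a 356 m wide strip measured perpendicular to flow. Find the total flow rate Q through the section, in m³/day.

1210

Flow is parallel to layering, so each bed carries its own Darcy discharge and the transmissivities add.
Σ(K_i·b_i) = 0.456×6.29 + 0.876×12.4 + 117×10.0 = 1184 m²/day.
Hydraulic gradient i = 0.00288.
Q = Σ(K_i·b_i) · W · i = 1184 × 356 × 0.002880 = 1214 m³/day.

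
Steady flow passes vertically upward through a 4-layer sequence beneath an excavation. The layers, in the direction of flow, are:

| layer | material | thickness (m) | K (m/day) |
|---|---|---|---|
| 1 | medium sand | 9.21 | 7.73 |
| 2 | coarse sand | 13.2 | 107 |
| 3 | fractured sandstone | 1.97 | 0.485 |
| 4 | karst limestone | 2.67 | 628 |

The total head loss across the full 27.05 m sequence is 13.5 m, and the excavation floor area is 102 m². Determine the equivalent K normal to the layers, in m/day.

Flow is perpendicular to layering, so the layers act in series and the equivalent K is the thickness-weighted harmonic mean.
Total thickness L = 9.21 + 13.2 + 1.97 + 2.67 = 27.05 m.
Σ(b_i/K_i) = 9.21/7.73 + 13.2/107 + 1.97/0.485 + 2.67/628 = 5.381 d.
K_eq = L / Σ(b_i/K_i) = 27.05 / 5.381 = 5.027 m/day.

5.03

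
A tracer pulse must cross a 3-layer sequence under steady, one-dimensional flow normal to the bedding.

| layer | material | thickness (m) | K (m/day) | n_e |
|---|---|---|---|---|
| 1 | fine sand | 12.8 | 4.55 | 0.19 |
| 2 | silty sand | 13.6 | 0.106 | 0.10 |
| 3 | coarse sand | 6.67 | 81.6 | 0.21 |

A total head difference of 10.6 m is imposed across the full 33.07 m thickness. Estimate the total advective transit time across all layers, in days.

With flow normal to the layers, continuity requires the same specific discharge q through every layer.
Σ(b_i/K_i) = 12.8/4.55 + 13.6/0.106 + 6.67/81.6 = 131.2 d.
q = Δh / Σ(b_i/K_i) = 10.6 / 131.2 = 0.08079 m/day.
In each layer the seepage velocity is v_i = q/n_i, so the layer transit time is t_i = b_i·n_i / q:
  layer 1 (fine sand): t_1 = 12.8 × 0.19 / 0.08079 = 30.10 d
  layer 2 (silty sand): t_2 = 13.6 × 0.10 / 0.08079 = 16.83 d
  layer 3 (coarse sand): t_3 = 6.67 × 0.21 / 0.08079 = 17.34 d
Total t = Σ t_i = 64.27 days.

64.3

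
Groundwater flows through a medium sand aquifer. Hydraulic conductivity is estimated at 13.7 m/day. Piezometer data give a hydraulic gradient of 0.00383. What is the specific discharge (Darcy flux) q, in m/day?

Hydraulic gradient i = 0.00383.
Specific discharge q = K · i = 13.70 × 0.003830 = 0.05247 m/day.

0.0525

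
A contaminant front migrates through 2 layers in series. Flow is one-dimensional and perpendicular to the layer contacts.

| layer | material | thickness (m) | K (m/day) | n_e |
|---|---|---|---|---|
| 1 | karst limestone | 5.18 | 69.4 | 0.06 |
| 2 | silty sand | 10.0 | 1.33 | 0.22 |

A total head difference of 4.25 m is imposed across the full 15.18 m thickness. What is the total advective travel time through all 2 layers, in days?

4.49

With flow normal to the layers, continuity requires the same specific discharge q through every layer.
Σ(b_i/K_i) = 5.18/69.4 + 10.0/1.33 = 7.593 d.
q = Δh / Σ(b_i/K_i) = 4.25 / 7.593 = 0.5597 m/day.
In each layer the seepage velocity is v_i = q/n_i, so the layer transit time is t_i = b_i·n_i / q:
  layer 1 (karst limestone): t_1 = 5.18 × 0.06 / 0.5597 = 0.5553 d
  layer 2 (silty sand): t_2 = 10.0 × 0.22 / 0.5597 = 3.931 d
Total t = Σ t_i = 4.486 days.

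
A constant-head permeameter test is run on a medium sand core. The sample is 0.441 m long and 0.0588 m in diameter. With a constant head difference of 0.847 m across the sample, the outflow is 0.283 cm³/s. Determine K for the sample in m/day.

4.69

Cross-sectional area A = π·(d/2)² = π × (0.0588/2)² = 0.002715 m².
Convert discharge: 0.283 cm³/s = 2.830e-07 m³/s.
Darcy's law rearranged: K = Q·L / (A·Δh) = 2.830e-07 × 0.441 / (0.002715 × 0.847) = 5.426e-05 m/s = 4.688 m/day.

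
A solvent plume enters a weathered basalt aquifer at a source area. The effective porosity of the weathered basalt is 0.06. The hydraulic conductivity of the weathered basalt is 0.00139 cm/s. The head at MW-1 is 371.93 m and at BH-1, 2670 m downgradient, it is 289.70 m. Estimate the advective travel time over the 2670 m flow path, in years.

11.9

Convert K: 0.00139 cm/s × 864 = 1.201 m/day.
Hydraulic gradient i = (371.93 − 289.70) / 2670 = 82.23 / 2670 = 0.03080.
Darcy flux q = K · i = 1.201 × 0.03080 = 0.03699 m/day.
Seepage velocity v = q / n_e = 0.03699 / 0.06 = 0.6164 m/day.
Travel time t = L / v = 2670 / 0.6164 = 4331 days = 11.86 years.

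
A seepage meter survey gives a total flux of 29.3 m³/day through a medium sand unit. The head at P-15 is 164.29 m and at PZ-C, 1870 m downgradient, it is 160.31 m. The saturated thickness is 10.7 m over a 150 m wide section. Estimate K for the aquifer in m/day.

8.58

Cross-sectional area A = 150 × 10.7 = 1605 m².
Hydraulic gradient i = (164.29 − 160.31) / 1870 = 3.98 / 1870 = 0.002128.
From Q = K·A·i, K = Q / (A·i) = 29.3 / (1605 × 0.002128) = 8.577 m/day.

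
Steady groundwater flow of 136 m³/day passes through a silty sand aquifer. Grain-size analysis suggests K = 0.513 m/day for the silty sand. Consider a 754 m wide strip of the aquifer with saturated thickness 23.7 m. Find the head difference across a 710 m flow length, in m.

Cross-sectional area A = 754 × 23.7 = 17870 m².
From Q = K·A·i, i = Q / (K·A) = 136 / (0.5130 × 17870) = 0.01484.
Head loss Δh = i · L = 0.01484 × 710 = 10.53 m.

10.5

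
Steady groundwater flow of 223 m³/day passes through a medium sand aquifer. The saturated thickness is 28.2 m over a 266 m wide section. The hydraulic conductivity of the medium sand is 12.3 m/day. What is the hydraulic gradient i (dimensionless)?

Cross-sectional area A = 266 × 28.2 = 7501 m².
From Q = K·A·i, i = Q / (K·A) = 223 / (12.30 × 7501) = 0.002417.

0.00242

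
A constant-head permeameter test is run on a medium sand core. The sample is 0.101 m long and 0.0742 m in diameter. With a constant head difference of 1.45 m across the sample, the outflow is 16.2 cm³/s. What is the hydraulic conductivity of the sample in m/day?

22.5

Cross-sectional area A = π·(d/2)² = π × (0.0742/2)² = 0.004324 m².
Convert discharge: 16.2 cm³/s = 1.620e-05 m³/s.
Darcy's law rearranged: K = Q·L / (A·Δh) = 1.620e-05 × 0.101 / (0.004324 × 1.45) = 0.0002610 m/s = 22.55 m/day.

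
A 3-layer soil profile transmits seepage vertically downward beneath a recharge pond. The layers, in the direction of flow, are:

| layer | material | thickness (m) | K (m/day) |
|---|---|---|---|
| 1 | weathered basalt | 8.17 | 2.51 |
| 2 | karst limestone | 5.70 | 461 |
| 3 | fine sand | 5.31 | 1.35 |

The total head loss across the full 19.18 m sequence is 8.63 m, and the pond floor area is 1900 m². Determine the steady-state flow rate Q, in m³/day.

Flow is perpendicular to layering, so the layers act in series and the equivalent K is the thickness-weighted harmonic mean.
Total thickness L = 8.17 + 5.70 + 5.31 = 19.18 m.
Σ(b_i/K_i) = 8.17/2.51 + 5.70/461 + 5.31/1.35 = 7.201 d.
K_eq = L / Σ(b_i/K_i) = 19.18 / 7.201 = 2.664 m/day.
Q = K_eq · A · (Δh/L) = 2.664 × 1900 × (8.63/19.18) = 2277 m³/day.

2280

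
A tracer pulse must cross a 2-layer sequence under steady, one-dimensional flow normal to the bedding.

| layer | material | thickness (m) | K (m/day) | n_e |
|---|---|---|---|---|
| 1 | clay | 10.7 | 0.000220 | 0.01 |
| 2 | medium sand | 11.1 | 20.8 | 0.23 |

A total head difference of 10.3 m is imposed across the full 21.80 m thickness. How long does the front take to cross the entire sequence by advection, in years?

34.4

With flow normal to the layers, continuity requires the same specific discharge q through every layer.
Σ(b_i/K_i) = 10.7/0.000220 + 11.1/20.8 = 48637 d.
q = Δh / Σ(b_i/K_i) = 10.3 / 48637 = 0.0002118 m/day.
In each layer the seepage velocity is v_i = q/n_i, so the layer transit time is t_i = b_i·n_i / q:
  layer 1 (clay): t_1 = 10.7 × 0.01 / 0.0002118 = 505.3 d
  layer 2 (medium sand): t_2 = 11.1 × 0.23 / 0.0002118 = 12055 d
Total t = Σ t_i = 12561 days = 34.39 years.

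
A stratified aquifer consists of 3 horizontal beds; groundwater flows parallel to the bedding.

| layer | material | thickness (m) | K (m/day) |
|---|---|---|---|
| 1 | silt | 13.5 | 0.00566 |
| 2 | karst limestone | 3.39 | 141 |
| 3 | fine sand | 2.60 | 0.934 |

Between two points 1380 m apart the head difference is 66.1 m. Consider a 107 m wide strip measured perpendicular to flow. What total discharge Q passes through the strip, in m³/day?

Flow is parallel to layering, so each bed carries its own Darcy discharge and the transmissivities add.
Σ(K_i·b_i) = 0.00566×13.5 + 141×3.39 + 0.934×2.60 = 480.5 m²/day.
Hydraulic gradient i = Δh / L = 66.1 / 1380 = 0.04790.
Q = Σ(K_i·b_i) · W · i = 480.5 × 107 × 0.04790 = 2463 m³/day.

2460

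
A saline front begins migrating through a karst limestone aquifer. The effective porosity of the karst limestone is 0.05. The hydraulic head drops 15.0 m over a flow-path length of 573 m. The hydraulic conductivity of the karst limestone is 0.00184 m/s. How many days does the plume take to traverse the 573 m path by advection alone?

Convert K: 0.00184 m/s × 86400 = 159.0 m/day.
Hydraulic gradient i = Δh / L = 15.0 / 573 = 0.02618.
Darcy flux q = K · i = 159.0 × 0.02618 = 4.162 m/day.
Seepage velocity v = q / n_e = 4.162 / 0.05 = 83.23 m/day.
Travel time t = L / v = 573 / 83.23 = 6.884 days.

6.88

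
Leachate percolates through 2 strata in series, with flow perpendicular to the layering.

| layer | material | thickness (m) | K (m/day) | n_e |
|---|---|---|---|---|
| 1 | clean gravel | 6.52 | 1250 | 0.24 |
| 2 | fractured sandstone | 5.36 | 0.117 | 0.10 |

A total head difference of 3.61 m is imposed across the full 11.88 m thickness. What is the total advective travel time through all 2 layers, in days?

With flow normal to the layers, continuity requires the same specific discharge q through every layer.
Σ(b_i/K_i) = 6.52/1250 + 5.36/0.117 = 45.82 d.
q = Δh / Σ(b_i/K_i) = 3.61 / 45.82 = 0.07879 m/day.
In each layer the seepage velocity is v_i = q/n_i, so the layer transit time is t_i = b_i·n_i / q:
  layer 1 (clean gravel): t_1 = 6.52 × 0.24 / 0.07879 = 19.86 d
  layer 2 (fractured sandstone): t_2 = 5.36 × 0.10 / 0.07879 = 6.803 d
Total t = Σ t_i = 26.66 days.

26.7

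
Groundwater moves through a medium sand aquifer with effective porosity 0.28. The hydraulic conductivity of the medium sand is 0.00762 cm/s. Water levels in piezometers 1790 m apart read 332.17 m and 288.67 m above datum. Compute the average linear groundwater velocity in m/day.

0.571

Convert K: 0.00762 cm/s × 864 = 6.584 m/day.
Hydraulic gradient i = (332.17 − 288.67) / 1790 = 43.5 / 1790 = 0.02430.
Darcy flux q = K · i = 6.584 × 0.02430 = 0.1600 m/day.
Seepage velocity v = q / n_e = 0.1600 / 0.28 = 0.5714 m/day.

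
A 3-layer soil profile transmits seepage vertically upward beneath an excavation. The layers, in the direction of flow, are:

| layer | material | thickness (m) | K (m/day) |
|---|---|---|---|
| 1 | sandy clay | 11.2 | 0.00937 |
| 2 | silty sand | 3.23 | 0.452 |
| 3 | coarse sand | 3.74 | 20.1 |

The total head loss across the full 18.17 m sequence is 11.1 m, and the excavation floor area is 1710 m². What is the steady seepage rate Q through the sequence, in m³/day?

Flow is perpendicular to layering, so the layers act in series and the equivalent K is the thickness-weighted harmonic mean.
Total thickness L = 11.2 + 3.23 + 3.74 = 18.17 m.
Σ(b_i/K_i) = 11.2/0.00937 + 3.23/0.452 + 3.74/20.1 = 1203 d.
K_eq = L / Σ(b_i/K_i) = 18.17 / 1203 = 0.01511 m/day.
Q = K_eq · A · (Δh/L) = 0.01511 × 1710 × (11.1/18.17) = 15.78 m³/day.

15.8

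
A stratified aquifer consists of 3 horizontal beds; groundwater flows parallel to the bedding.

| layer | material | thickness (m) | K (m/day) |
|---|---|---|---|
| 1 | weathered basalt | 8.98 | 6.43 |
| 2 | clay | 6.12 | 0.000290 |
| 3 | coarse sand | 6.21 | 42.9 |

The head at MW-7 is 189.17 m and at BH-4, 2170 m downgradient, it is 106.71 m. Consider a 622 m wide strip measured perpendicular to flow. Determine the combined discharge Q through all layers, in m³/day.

Flow is parallel to layering, so each bed carries its own Darcy discharge and the transmissivities add.
Σ(K_i·b_i) = 6.43×8.98 + 0.000290×6.12 + 42.9×6.21 = 324.2 m²/day.
Hydraulic gradient i = (189.17 − 106.71) / 2170 = 82.46 / 2170 = 0.03800.
Q = Σ(K_i·b_i) · W · i = 324.2 × 622 × 0.03800 = 7662 m³/day.

7660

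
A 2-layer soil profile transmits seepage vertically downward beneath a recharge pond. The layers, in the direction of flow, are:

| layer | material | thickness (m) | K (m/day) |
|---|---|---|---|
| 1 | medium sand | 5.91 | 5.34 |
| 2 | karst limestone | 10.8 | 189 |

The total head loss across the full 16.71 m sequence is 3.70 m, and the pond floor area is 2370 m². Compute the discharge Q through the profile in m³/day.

7530

Flow is perpendicular to layering, so the layers act in series and the equivalent K is the thickness-weighted harmonic mean.
Total thickness L = 5.91 + 10.8 = 16.71 m.
Σ(b_i/K_i) = 5.91/5.34 + 10.8/189 = 1.164 d.
K_eq = L / Σ(b_i/K_i) = 16.71 / 1.164 = 14.36 m/day.
Q = K_eq · A · (Δh/L) = 14.36 × 2370 × (3.70/16.71) = 7534 m³/day.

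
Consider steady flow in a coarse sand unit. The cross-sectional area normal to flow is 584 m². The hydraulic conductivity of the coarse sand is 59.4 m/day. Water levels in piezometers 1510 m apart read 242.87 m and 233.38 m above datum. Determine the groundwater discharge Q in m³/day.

218

Hydraulic gradient i = (242.87 − 233.38) / 1510 = 9.49 / 1510 = 0.006285.
Darcy's law: Q = K · A · i = 59.40 × 584.0 × 0.006285 = 218.0 m³/day.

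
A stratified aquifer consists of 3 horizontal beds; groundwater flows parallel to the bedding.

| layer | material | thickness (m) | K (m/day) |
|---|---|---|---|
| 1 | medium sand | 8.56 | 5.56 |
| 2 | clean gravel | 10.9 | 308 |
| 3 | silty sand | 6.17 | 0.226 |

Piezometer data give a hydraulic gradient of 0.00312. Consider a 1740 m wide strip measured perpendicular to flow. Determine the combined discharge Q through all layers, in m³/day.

18500

Flow is parallel to layering, so each bed carries its own Darcy discharge and the transmissivities add.
Σ(K_i·b_i) = 5.56×8.56 + 308×10.9 + 0.226×6.17 = 3406 m²/day.
Hydraulic gradient i = 0.00312.
Q = Σ(K_i·b_i) · W · i = 3406 × 1740 × 0.003120 = 18492 m³/day.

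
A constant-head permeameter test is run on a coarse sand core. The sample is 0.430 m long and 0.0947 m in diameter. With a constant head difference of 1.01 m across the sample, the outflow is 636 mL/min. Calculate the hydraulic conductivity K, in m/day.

55.4

Cross-sectional area A = π·(d/2)² = π × (0.0947/2)² = 0.007044 m².
Convert discharge: 636 mL/min = 1.060e-05 m³/s.
Darcy's law rearranged: K = Q·L / (A·Δh) = 1.060e-05 × 0.430 / (0.007044 × 1.01) = 0.0006407 m/s = 55.36 m/day.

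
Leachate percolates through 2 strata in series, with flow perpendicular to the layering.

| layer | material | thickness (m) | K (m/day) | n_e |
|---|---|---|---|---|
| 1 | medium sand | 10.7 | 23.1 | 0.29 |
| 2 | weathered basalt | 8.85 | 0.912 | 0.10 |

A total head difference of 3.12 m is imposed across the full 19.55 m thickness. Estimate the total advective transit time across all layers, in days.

With flow normal to the layers, continuity requires the same specific discharge q through every layer.
Σ(b_i/K_i) = 10.7/23.1 + 8.85/0.912 = 10.17 d.
q = Δh / Σ(b_i/K_i) = 3.12 / 10.17 = 0.3069 m/day.
In each layer the seepage velocity is v_i = q/n_i, so the layer transit time is t_i = b_i·n_i / q:
  layer 1 (medium sand): t_1 = 10.7 × 0.29 / 0.3069 = 10.11 d
  layer 2 (weathered basalt): t_2 = 8.85 × 0.10 / 0.3069 = 2.884 d
Total t = Σ t_i = 13.00 days.

13.0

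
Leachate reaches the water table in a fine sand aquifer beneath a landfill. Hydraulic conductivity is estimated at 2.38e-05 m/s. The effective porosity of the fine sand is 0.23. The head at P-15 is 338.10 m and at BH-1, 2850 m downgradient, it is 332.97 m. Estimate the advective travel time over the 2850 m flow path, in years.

485

Convert K: 2.38e-05 m/s × 86400 = 2.056 m/day.
Hydraulic gradient i = (338.10 − 332.97) / 2850 = 5.13 / 2850 = 0.001800.
Darcy flux q = K · i = 2.056 × 0.001800 = 0.003701 m/day.
Seepage velocity v = q / n_e = 0.003701 / 0.23 = 0.01609 m/day.
Travel time t = L / v = 2850 / 0.01609 = 1.771e+05 days = 484.9 years.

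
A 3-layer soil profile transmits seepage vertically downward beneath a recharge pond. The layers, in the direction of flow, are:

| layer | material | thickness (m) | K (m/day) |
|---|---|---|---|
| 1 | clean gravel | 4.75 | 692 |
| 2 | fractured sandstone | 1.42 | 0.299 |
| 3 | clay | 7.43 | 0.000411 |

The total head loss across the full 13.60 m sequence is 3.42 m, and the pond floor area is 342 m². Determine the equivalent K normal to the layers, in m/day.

Flow is perpendicular to layering, so the layers act in series and the equivalent K is the thickness-weighted harmonic mean.
Total thickness L = 4.75 + 1.42 + 7.43 = 13.60 m.
Σ(b_i/K_i) = 4.75/692 + 1.42/0.299 + 7.43/0.000411 = 18083 d.
K_eq = L / Σ(b_i/K_i) = 13.60 / 18083 = 0.0007521 m/day.

0.000752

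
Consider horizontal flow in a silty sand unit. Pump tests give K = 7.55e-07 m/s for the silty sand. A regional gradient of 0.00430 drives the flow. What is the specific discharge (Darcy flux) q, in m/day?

Convert K: 7.55e-07 m/s × 86400 = 0.06523 m/day.
Hydraulic gradient i = 0.00430.
Specific discharge q = K · i = 0.06523 × 0.004300 = 0.0002805 m/day.

0.000280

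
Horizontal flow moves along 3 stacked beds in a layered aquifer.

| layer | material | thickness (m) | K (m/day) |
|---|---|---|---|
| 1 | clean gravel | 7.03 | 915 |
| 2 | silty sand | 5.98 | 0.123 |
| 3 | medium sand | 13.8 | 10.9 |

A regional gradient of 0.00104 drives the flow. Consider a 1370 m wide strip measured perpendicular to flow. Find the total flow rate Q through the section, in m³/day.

9380

Flow is parallel to layering, so each bed carries its own Darcy discharge and the transmissivities add.
Σ(K_i·b_i) = 915×7.03 + 0.123×5.98 + 10.9×13.8 = 6584 m²/day.
Hydraulic gradient i = 0.00104.
Q = Σ(K_i·b_i) · W · i = 6584 × 1370 × 0.001040 = 9380 m³/day.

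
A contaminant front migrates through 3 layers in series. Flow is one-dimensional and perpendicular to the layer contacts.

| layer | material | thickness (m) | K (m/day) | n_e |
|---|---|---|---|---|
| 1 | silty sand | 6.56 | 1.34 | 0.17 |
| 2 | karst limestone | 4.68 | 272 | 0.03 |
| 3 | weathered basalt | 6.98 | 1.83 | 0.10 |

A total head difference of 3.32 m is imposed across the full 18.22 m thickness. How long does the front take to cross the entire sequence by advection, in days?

5.14

With flow normal to the layers, continuity requires the same specific discharge q through every layer.
Σ(b_i/K_i) = 6.56/1.34 + 4.68/272 + 6.98/1.83 = 8.727 d.
q = Δh / Σ(b_i/K_i) = 3.32 / 8.727 = 0.3804 m/day.
In each layer the seepage velocity is v_i = q/n_i, so the layer transit time is t_i = b_i·n_i / q:
  layer 1 (silty sand): t_1 = 6.56 × 0.17 / 0.3804 = 2.931 d
  layer 2 (karst limestone): t_2 = 4.68 × 0.03 / 0.3804 = 0.3691 d
  layer 3 (weathered basalt): t_3 = 6.98 × 0.10 / 0.3804 = 1.835 d
Total t = Σ t_i = 5.135 days.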